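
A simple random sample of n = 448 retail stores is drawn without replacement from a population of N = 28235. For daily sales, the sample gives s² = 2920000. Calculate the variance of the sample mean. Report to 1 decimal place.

6414.4

Under SRS without replacement, Var(ȳ) = (1 − f)·s²/n with f = n/N = 448/28235 = 0.01586683.
Var(ȳ) = (1 − 0.01586683)·2920000/448 = 0.98413317·6517.8571 = 6414.4394.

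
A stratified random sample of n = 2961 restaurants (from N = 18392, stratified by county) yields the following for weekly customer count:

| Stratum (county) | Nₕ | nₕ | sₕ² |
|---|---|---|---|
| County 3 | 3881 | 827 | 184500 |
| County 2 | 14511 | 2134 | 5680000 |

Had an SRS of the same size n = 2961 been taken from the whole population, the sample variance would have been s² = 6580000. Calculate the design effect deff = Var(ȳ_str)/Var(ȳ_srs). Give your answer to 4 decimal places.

0.7622

Var(ȳ_str) = Σ Wₕ²(1−fₕ)sₕ²/nₕ with Wₕ = Nₕ/18392:
  County 3: (3881/18392)²·(1−827/3881)·184500/827 = 7.8170991
  County 2: (14511/18392)²·(1−2134/14511)·5680000/2134 = 1413.2166
  → Var(ȳ_str) = 1421.0337.
Var(ȳ_srs) = (1 − 2961/18392)·6580000/2961 = 1864.458.
deff = 1421.0337 / 1864.458 = 0.7622.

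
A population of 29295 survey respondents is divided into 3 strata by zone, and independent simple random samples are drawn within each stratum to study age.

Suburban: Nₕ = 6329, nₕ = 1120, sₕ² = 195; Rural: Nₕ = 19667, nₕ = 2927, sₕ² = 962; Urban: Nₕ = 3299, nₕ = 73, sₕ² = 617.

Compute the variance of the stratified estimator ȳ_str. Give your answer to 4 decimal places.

Var(ȳ_str) = Σₕ Wₕ²(1 − fₕ)sₕ²/nₕ with Wₕ = Nₕ/N, N = 29295.
Suburban: Wₕ = 0.21604369; term = 0.21604369²·(1 − 0.17696319)·195/1120 = 0.0066883507.
Rural: Wₕ = 0.67134323; term = 0.67134323²·(1 − 0.14882799)·962/2927 = 0.12608369.
Urban: Wₕ = 0.11261307; term = 0.11261307²·(1 − 0.02212792)·617/73 = 0.10481465.
Sum = 0.23758669.

0.2376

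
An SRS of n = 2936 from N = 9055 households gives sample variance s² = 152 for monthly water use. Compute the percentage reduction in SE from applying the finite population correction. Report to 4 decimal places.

f = n/N = 2936/9055 = 0.32424075.
SE_no-fpc = √(s²/n) = 0.22753267; SE_fpc = √((1−f)s²/n) = 0.18704227.
Ratio = √(1−f) = 0.82204577. Reduction = 100·(1 − 0.82204577) = 17.7954%.

17.7954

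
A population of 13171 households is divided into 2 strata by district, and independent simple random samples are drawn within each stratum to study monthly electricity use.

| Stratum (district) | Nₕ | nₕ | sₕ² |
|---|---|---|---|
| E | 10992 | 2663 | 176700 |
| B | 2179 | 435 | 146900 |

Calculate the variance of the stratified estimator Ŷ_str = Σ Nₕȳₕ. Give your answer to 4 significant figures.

Var(Ŷ_str) = Σₕ Nₕ²(1 − fₕ)sₕ²/nₕ.
E: 10992²·(1 − 2663/10992)·176700/2663 = 6.0748417 × 10^9.
B: 2179²·(1 − 435/2179)·146900/435 = 1.2833238 × 10^9.
Sum = 7.3581655 × 10^9.

7.358 × 10^9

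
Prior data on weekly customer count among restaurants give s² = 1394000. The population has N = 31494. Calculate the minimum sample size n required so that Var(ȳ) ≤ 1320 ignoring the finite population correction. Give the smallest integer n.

1057

Without fpc, n₀ = s²/D = 1394000/1320 = 1056.0606.
Rounding up, n = 1057.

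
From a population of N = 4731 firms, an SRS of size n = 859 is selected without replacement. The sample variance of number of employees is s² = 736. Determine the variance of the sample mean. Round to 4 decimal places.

Under SRS without replacement, Var(ȳ) = (1 − f)·s²/n with f = n/N = 859/4731 = 0.18156838.
Var(ȳ) = (1 − 0.18156838)·736/859 = 0.81843162·0.85681024 = 0.7012406.

0.7012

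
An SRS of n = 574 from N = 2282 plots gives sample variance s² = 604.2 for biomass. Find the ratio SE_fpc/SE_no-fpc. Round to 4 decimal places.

f = n/N = 574/2282 = 0.25153374.
SE_no-fpc = √(s²/n) = 1.0259694; SE_fpc = √((1−f)s²/n) = 0.88760661.
Ratio = √(1−f) = 0.86513944.

0.8651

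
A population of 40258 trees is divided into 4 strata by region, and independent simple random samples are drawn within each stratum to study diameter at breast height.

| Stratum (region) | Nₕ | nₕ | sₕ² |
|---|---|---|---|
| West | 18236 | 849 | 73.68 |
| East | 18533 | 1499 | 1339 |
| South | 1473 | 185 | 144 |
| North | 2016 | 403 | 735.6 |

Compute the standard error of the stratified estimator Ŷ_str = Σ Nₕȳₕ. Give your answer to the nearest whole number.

17802

Var(Ŷ_str) = Σₕ Nₕ²(1 − fₕ)sₕ²/nₕ.
West: 18236²·(1 − 849/18236)·73.68/849 = 2.7516688 × 10^7.
East: 18533²·(1 − 1499/18533)·1339/1499 = 2.8199494 × 10^8.
South: 1473²·(1 − 185/1473)·144/185 = 1.4767581 × 10^6.
North: 2016²·(1 − 403/2016)·735.6/403 = 5.9355582 × 10^6.
Sum = 3.1692394 × 10^8.
SE = √(3.1692394 × 10^8) = 17802.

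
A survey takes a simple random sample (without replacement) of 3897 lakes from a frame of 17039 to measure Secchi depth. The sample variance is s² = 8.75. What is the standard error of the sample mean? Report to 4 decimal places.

Under SRS without replacement, Var(ȳ) = (1 − f)·s²/n with f = n/N = 3897/17039 = 0.22871061.
Var(ȳ) = (1 − 0.22871061)·8.75/3897 = 0.77128939·0.0022453169 = 0.0017317891.
SE(ȳ) = √(0.0017317891) = 0.0416.

0.0416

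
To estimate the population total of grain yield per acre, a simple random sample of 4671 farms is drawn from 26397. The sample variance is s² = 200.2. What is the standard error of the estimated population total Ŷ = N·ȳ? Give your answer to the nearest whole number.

Var(Ŷ) = N²·Var(ȳ) = N²·(1 − n/N)·s²/n.
f = 4671/26397 = 0.17695193; Var(ȳ) = 0.82304807·200.2/4671 = 0.035276006.
Var(Ŷ) = 26397² · 0.035276006 = 2.4580378 × 10^7.
SE(Ŷ) = √(2.4580378 × 10^7) = 4958.

4958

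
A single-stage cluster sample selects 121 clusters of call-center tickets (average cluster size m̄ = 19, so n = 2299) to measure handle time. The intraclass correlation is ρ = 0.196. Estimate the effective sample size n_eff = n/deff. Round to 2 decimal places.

deff = 1 + (19 − 1)·0.196 = 1 + 3.528 = 4.528.
n_eff = 2299 / 4.528 = 507.73.

507.73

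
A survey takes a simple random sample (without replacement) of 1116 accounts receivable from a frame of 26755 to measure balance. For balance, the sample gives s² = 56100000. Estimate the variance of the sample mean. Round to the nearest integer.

48172

Under SRS without replacement, Var(ȳ) = (1 − f)·s²/n with f = n/N = 1116/26755 = 0.04171183.
Var(ȳ) = (1 − 0.04171183)·56100000/1116 = 0.95828817·50268.817 = 48172.013.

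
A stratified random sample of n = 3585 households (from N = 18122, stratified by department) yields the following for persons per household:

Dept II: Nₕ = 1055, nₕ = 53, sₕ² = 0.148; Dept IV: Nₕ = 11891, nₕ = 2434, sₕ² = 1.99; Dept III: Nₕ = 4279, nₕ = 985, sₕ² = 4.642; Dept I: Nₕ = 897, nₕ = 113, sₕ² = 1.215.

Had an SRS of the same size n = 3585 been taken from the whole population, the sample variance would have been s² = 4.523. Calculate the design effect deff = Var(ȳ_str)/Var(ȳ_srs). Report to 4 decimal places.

Var(ȳ_str) = Σ Wₕ²(1−fₕ)sₕ²/nₕ with Wₕ = Nₕ/18122:
  Dept II: (1055/18122)²·(1−53/1055)·0.148/53 = 8.9886356 × 10^-6
  Dept IV: (11891/18122)²·(1−2434/11891)·1.99/2434 = 2.7995744 × 10^-4
  Dept III: (4279/18122)²·(1−985/4279)·4.642/985 = 2.0226584 × 10^-4
  Dept I: (897/18122)²·(1−113/897)·1.215/113 = 2.3024706 × 10^-5
  → Var(ȳ_str) = 5.1423662 × 10^-4.
Var(ȳ_srs) = (1 − 3585/18122)·4.523/3585 = 0.0010120596.
deff = (5.1423662 × 10^-4) / 0.0010120596 = 0.5081.

0.5081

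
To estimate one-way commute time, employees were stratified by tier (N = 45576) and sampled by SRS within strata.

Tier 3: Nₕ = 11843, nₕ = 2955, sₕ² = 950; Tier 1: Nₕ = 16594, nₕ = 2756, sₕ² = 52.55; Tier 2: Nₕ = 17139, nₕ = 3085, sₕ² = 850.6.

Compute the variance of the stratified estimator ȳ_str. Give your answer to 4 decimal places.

0.0504

Var(ȳ_str) = Σₕ Wₕ²(1 − fₕ)sₕ²/nₕ with Wₕ = Nₕ/N, N = 45576.
Tier 3: Wₕ = 0.25985168; term = 0.25985168²·(1 − 0.24951448)·950/2955 = 0.01629144.
Tier 1: Wₕ = 0.36409514; term = 0.36409514²·(1 − 0.16608413)·52.55/2756 = 0.0021078782.
Tier 2: Wₕ = 0.37605319; term = 0.37605319²·(1 − 0.17999883)·850.6/3085 = 0.031972988.
Sum = 0.050372306.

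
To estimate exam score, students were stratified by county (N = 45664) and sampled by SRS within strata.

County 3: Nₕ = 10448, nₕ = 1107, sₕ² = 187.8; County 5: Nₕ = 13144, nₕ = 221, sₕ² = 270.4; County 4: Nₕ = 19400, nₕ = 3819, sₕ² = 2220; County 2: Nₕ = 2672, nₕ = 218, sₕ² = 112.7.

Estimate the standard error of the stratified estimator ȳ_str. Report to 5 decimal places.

Var(ȳ_str) = Σₕ Wₕ²(1 − fₕ)sₕ²/nₕ with Wₕ = Nₕ/N, N = 45664.
County 3: Wₕ = 0.22880168; term = 0.22880168²·(1 − 0.10595329)·187.8/1107 = 0.0079401115.
County 5: Wₕ = 0.28784163; term = 0.28784163²·(1 − 0.01681376)·270.4/221 = 0.099668381.
County 4: Wₕ = 0.42484233; term = 0.42484233²·(1 − 0.19685567)·2220/3819 = 0.084266018.
County 2: Wₕ = 0.05851437; term = 0.05851437²·(1 − 0.08158683)·112.7/218 = 0.001625663.
Sum = 0.19350017.
SE = √(0.19350017) = 0.43989.

0.43989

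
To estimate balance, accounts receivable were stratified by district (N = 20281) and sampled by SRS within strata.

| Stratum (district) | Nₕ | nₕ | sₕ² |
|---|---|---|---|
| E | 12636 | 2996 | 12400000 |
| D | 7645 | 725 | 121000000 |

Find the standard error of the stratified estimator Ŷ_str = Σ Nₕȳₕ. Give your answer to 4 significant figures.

3.055 × 10^6

Var(Ŷ_str) = Σₕ Nₕ²(1 − fₕ)sₕ²/nₕ.
E: 12636²·(1 − 2996/12636)·12400000/2996 = 5.0415784 × 10^11.
D: 7645²·(1 − 725/7645)·121000000/725 = 8.829395 × 10^12.
Sum = 9.3335528 × 10^12.
SE = √(9.3335528 × 10^12) = 3.055 × 10^6.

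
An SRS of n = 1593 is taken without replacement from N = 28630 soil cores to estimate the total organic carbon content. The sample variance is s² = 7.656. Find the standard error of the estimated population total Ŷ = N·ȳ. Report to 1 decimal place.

1928.8

Var(Ŷ) = N²·Var(ȳ) = N²·(1 − n/N)·s²/n.
f = 1593/28630 = 0.05564094; Var(ȳ) = 0.94435906·7.656/1593 = 0.0045386146.
Var(Ŷ) = 28630² · 0.0045386146 = 3.7201975 × 10^6.
SE(Ŷ) = √(3.7201975 × 10^6) = 1928.8.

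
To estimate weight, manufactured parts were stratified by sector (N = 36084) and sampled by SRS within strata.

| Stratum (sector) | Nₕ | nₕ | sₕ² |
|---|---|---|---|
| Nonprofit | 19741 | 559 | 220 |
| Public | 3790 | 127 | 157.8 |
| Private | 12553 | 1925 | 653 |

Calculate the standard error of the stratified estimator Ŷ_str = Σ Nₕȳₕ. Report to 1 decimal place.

Var(Ŷ_str) = Σₕ Nₕ²(1 − fₕ)sₕ²/nₕ.
Nonprofit: 19741²·(1 − 559/19741)·220/559 = 1.4903007 × 10^8.
Public: 3790²·(1 − 127/3790)·157.8/127 = 1.7249615 × 10^7.
Private: 12553²·(1 − 1925/12553)·653/1925 = 4.5256558 × 10^7.
Sum = 2.1153624 × 10^8.
SE = √(2.1153624 × 10^8) = 14544.3.

14544.3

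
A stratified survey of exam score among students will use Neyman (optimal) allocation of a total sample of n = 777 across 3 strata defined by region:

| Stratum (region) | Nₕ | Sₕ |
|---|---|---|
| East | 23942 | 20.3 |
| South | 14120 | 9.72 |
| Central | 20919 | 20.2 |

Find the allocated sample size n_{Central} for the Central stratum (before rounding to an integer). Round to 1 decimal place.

Neyman allocation: nₕ = n·NₕSₕ / Σⱼ NⱼSⱼ.
Σ NⱼSⱼ = 23942·20.3 + 14120·9.72 + 20919·20.2 = 1.0458328 × 10^6.
n_{Central} = 777·20919·20.2 / (1.0458328 × 10^6) = 313.9.

313.9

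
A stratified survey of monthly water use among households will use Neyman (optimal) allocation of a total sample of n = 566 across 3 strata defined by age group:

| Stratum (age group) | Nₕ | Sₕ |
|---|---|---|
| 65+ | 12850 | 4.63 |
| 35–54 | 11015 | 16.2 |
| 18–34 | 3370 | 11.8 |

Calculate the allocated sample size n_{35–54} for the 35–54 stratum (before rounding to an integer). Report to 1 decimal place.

Neyman allocation: nₕ = n·NₕSₕ / Σⱼ NⱼSⱼ.
Σ NⱼSⱼ = 12850·4.63 + 11015·16.2 + 3370·11.8 = 277704.5.
n_{35–54} = 566·11015·16.2 / 277704.5 = 363.7.

363.7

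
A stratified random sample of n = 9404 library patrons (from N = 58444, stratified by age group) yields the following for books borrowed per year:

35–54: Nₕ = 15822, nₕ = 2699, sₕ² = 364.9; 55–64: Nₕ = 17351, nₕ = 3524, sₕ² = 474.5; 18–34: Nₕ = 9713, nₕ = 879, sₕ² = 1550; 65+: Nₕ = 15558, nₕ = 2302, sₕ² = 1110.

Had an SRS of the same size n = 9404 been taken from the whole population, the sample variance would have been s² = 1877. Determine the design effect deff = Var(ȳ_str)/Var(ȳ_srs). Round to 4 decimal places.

0.5439

Var(ȳ_str) = Σ Wₕ²(1−fₕ)sₕ²/nₕ with Wₕ = Nₕ/58444:
  35–54: (15822/58444)²·(1−2699/15822)·364.9/2699 = 0.0082183687
  55–64: (17351/58444)²·(1−3524/17351)·474.5/3524 = 0.0094574254
  18–34: (9713/58444)²·(1−879/9713)·1550/879 = 0.044296942
  65+: (15558/58444)²·(1−2302/15558)·1110/2302 = 0.029114146
  → Var(ȳ_str) = 0.091086882.
Var(ȳ_srs) = (1 − 9404/58444)·1877/9404 = 0.1674797.
deff = 0.091086882 / 0.1674797 = 0.5439.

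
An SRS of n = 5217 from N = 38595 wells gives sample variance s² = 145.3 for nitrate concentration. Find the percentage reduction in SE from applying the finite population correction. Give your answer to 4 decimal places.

f = n/N = 5217/38595 = 0.13517295.
SE_no-fpc = √(s²/n) = 0.16688695; SE_fpc = √((1−f)s²/n) = 0.15519832.
Ratio = √(1−f) = 0.92996078. Reduction = 100·(1 − 0.92996078) = 7.0039%.

7.0039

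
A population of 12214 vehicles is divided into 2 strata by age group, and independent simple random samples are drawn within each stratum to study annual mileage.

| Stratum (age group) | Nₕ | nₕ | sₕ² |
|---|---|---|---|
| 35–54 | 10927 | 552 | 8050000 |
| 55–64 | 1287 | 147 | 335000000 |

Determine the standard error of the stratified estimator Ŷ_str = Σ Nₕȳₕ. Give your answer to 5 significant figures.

Var(Ŷ_str) = Σₕ Nₕ²(1 − fₕ)sₕ²/nₕ.
35–54: 10927²·(1 − 552/10927)·8050000/552 = 1.6532779 × 10^12.
55–64: 1287²·(1 − 147/1287)·335000000/147 = 3.3435735 × 10^12.
Sum = 4.9968514 × 10^12.
SE = √(4.9968514 × 10^12) = 2.2354 × 10^6.

2.2354 × 10^6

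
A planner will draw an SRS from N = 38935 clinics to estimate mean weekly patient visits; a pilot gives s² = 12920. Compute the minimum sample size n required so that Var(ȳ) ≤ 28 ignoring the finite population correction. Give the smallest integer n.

Without fpc, n₀ = s²/D = 12920/28 = 461.4286.
Rounding up, n = 462.

462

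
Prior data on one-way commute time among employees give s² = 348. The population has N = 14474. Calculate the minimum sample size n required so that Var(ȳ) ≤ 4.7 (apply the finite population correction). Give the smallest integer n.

Without fpc, n₀ = s²/D = 348/4.7 = 74.0426.
With fpc, (1 − n/N)·s²/n ≤ D requires n ≥ n₀/(1 + n₀/N) = 74.0426/(1 + 74.0426/14474) = 73.6658.
Rounding up, n = 74.

74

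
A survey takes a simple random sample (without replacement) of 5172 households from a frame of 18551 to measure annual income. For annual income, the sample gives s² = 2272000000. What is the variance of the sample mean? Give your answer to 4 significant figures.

316800

Under SRS without replacement, Var(ȳ) = (1 − f)·s²/n with f = n/N = 5172/18551 = 0.27879899.
Var(ȳ) = (1 − 0.27879899)·2272000000/5172 = 0.72120101·439288.48 = 316815.29.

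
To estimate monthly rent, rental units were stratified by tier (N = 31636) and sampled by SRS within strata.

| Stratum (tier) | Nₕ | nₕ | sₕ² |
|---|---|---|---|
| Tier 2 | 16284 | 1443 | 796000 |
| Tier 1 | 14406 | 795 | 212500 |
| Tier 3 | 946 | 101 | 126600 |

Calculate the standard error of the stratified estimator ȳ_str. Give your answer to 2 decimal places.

Var(ȳ_str) = Σₕ Wₕ²(1 − fₕ)sₕ²/nₕ with Wₕ = Nₕ/N, N = 31636.
Tier 2: Wₕ = 0.51473005; term = 0.51473005²·(1 − 0.08861459)·796000/1443 = 133.20112.
Tier 1: Wₕ = 0.45536730; term = 0.45536730²·(1 − 0.05518534)·212500/795 = 52.367533.
Tier 3: Wₕ = 0.02990264; term = 0.02990264²·(1 − 0.10676533)·126600/101 = 1.0011451.
Sum = 186.5698.
SE = √(186.5698) = 13.66.

13.66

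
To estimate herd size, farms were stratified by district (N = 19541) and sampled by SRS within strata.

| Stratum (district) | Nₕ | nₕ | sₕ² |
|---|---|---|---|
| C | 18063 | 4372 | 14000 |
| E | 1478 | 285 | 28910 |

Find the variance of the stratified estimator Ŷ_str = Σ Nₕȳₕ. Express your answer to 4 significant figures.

Var(Ŷ_str) = Σₕ Nₕ²(1 − fₕ)sₕ²/nₕ.
C: 18063²·(1 − 4372/18063)·14000/4372 = 7.9190473 × 10^8.
E: 1478²·(1 − 285/1478)·28910/285 = 1.7886201 × 10^8.
Sum = 9.7076674 × 10^8.

9.708 × 10^8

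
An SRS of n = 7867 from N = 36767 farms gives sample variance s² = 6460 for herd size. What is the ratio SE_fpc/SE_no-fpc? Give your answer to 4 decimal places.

0.8866

f = n/N = 7867/36767 = 0.21396905.
SE_no-fpc = √(s²/n) = 0.90617418; SE_fpc = √((1−f)s²/n) = 0.80339941.
Ratio = √(1−f) = 0.88658387.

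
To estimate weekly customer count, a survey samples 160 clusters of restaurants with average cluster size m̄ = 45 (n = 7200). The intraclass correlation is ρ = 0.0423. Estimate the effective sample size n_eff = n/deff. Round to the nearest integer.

deff = 1 + (45 − 1)·0.0423 = 1 + 1.8612 = 2.8612.
n_eff = 7200 / 2.8612 = 2516.

2516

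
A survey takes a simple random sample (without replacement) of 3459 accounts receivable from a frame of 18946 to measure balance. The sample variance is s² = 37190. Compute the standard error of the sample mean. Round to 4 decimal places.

2.9646

Under SRS without replacement, Var(ȳ) = (1 − f)·s²/n with f = n/N = 3459/18946 = 0.18257152.
Var(ȳ) = (1 − 0.18257152)·37190/3459 = 0.81742848·10.751662 = 8.788715.
SE(ȳ) = √(8.788715) = 2.9646.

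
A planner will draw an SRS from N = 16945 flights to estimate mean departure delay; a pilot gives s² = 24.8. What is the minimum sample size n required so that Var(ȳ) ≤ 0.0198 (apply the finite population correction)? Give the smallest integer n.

Without fpc, n₀ = s²/D = 24.8/0.0198 = 1252.5253.
With fpc, (1 − n/N)·s²/n ≤ D requires n ≥ n₀/(1 + n₀/N) = 1252.5253/(1 + 1252.5253/16945) = 1166.3147.
Rounding up, n = 1167.

1167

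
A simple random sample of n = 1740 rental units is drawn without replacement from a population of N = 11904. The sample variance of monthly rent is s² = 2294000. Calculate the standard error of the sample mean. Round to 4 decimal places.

33.5512

Under SRS without replacement, Var(ȳ) = (1 − f)·s²/n with f = n/N = 1740/11904 = 0.14616935.
Var(ȳ) = (1 − 0.14616935)·2294000/1740 = 0.85383065·1318.3908 = 1125.6825.
SE(ȳ) = √(1125.6825) = 33.5512.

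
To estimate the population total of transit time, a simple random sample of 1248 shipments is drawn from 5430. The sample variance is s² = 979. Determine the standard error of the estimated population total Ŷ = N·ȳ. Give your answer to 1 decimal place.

4220.6

Var(Ŷ) = N²·Var(ȳ) = N²·(1 − n/N)·s²/n.
f = 1248/5430 = 0.22983425; Var(ȳ) = 0.77016575·979/1248 = 0.60416047.
Var(Ŷ) = 5430² · 0.60416047 = 1.7813611 × 10^7.
SE(Ŷ) = √(1.7813611 × 10^7) = 4220.6.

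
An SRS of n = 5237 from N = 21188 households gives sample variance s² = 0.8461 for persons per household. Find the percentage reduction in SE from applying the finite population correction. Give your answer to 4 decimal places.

f = n/N = 5237/21188 = 0.24716821.
SE_no-fpc = √(s²/n) = 0.012710703; SE_fpc = √((1−f)s²/n) = 0.011028553.
Ratio = √(1−f) = 0.86765880. Reduction = 100·(1 − 0.86765880) = 13.2341%.

13.2341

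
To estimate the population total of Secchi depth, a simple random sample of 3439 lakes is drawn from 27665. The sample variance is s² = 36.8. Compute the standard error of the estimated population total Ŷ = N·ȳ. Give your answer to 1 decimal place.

Var(Ŷ) = N²·Var(ȳ) = N²·(1 − n/N)·s²/n.
f = 3439/27665 = 0.12430869; Var(ȳ) = 0.87569131·36.8/3439 = 0.0093705845.
Var(Ŷ) = 27665² · 0.0093705845 = 7.1717977 × 10^6.
SE(Ŷ) = √(7.1717977 × 10^6) = 2678.0.

2678.0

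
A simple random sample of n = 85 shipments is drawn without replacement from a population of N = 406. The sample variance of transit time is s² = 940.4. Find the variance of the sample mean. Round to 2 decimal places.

Under SRS without replacement, Var(ȳ) = (1 − f)·s²/n with f = n/N = 85/406 = 0.20935961.
Var(ȳ) = (1 − 0.20935961)·940.4/85 = 0.79064039·11.063529 = 8.7472733.

8.75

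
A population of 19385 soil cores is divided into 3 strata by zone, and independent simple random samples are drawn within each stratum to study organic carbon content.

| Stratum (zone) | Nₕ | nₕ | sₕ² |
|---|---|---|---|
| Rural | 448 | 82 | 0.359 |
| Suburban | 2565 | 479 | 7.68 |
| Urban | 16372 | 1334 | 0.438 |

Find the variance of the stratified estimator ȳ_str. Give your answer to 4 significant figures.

Var(ȳ_str) = Σₕ Wₕ²(1 − fₕ)sₕ²/nₕ with Wₕ = Nₕ/N, N = 19385.
Rural: Wₕ = 0.02311065; term = 0.02311065²·(1 − 0.18303571)·0.359/82 = 1.9103286 × 10^-6.
Suburban: Wₕ = 0.13231880; term = 0.13231880²·(1 − 0.18674464)·7.68/479 = 2.2829467 × 10^-4.
Urban: Wₕ = 0.84457054; term = 0.84457054²·(1 − 0.08148058)·0.438/1334 = 2.1511886 × 10^-4.
Sum = 4.4532386 × 10^-4.

4.453 × 10^-4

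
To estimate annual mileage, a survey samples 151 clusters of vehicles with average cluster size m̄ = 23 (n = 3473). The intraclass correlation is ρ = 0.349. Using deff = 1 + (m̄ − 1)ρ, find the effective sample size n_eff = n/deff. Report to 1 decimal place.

400.2

deff = 1 + (23 − 1)·0.349 = 1 + 7.678 = 8.678.
n_eff = 3473 / 8.678 = 400.2.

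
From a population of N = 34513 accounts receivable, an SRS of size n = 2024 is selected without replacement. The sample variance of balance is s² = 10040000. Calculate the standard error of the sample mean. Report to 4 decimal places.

68.3342

Under SRS without replacement, Var(ȳ) = (1 − f)·s²/n with f = n/N = 2024/34513 = 0.05864457.
Var(ȳ) = (1 − 0.05864457)·10040000/2024 = 0.94135543·4960.4743 = 4669.5694.
SE(ȳ) = √(4669.5694) = 68.3342.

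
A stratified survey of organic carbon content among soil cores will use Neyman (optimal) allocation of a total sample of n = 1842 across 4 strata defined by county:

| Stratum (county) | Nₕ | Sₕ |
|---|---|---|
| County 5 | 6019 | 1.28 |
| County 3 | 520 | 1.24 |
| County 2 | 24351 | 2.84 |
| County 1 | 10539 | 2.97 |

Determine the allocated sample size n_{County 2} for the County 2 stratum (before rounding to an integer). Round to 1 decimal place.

1170.8

Neyman allocation: nₕ = n·NₕSₕ / Σⱼ NⱼSⱼ.
Σ NⱼSⱼ = 6019·1.28 + 520·1.24 + 24351·2.84 + 10539·2.97 = 108806.79.
n_{County 2} = 1842·24351·2.84 / 108806.79 = 1170.8.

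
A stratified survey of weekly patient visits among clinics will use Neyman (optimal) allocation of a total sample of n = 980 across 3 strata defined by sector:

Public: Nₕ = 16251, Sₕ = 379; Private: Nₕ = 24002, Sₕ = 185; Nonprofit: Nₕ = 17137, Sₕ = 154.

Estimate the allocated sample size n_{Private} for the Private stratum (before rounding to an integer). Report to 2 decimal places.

328.70

Neyman allocation: nₕ = n·NₕSₕ / Σⱼ NⱼSⱼ.
Σ NⱼSⱼ = 16251·379 + 24002·185 + 17137·154 = 1.3238597 × 10^7.
n_{Private} = 980·24002·185 / (1.3238597 × 10^7) = 328.70.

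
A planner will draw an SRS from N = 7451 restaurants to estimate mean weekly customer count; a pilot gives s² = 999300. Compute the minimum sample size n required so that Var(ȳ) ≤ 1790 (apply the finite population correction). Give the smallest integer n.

Without fpc, n₀ = s²/D = 999300/1790 = 558.2682.
With fpc, (1 − n/N)·s²/n ≤ D requires n ≥ n₀/(1 + n₀/N) = 558.2682/(1 + 558.2682/7451) = 519.3554.
Rounding up, n = 520.

520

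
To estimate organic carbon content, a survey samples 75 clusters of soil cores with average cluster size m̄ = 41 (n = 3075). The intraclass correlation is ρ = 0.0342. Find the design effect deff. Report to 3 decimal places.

deff = 1 + (41 − 1)·0.0342 = 1 + 1.368 = 2.368.

2.368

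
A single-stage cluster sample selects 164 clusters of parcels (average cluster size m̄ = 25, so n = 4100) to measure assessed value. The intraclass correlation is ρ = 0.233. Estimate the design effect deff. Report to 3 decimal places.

deff = 1 + (25 − 1)·0.233 = 1 + 5.592 = 6.592.

6.592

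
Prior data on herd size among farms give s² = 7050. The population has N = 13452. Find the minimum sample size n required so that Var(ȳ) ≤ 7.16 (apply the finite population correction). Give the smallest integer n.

918

Without fpc, n₀ = s²/D = 7050/7.16 = 984.6369.
With fpc, (1 − n/N)·s²/n ≤ D requires n ≥ n₀/(1 + n₀/N) = 984.6369/(1 + 984.6369/13452) = 917.4807.
Rounding up, n = 918.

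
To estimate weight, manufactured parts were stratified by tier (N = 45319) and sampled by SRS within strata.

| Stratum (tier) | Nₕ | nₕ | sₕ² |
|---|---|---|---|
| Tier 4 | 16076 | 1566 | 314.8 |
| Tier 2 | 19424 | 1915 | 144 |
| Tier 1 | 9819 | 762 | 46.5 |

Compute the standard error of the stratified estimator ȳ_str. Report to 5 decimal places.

Var(ȳ_str) = Σₕ Wₕ²(1 − fₕ)sₕ²/nₕ with Wₕ = Nₕ/N, N = 45319.
Tier 4: Wₕ = 0.35472980; term = 0.35472980²·(1 − 0.09741229)·314.8/1566 = 0.022831147.
Tier 2: Wₕ = 0.42860610; term = 0.42860610²·(1 − 0.09858937)·144/1915 = 0.012451827.
Tier 1: Wₕ = 0.21666409; term = 0.21666409²·(1 − 0.07760464)·46.5/762 = 0.0026423417.
Sum = 0.037925316.
SE = √(0.037925316) = 0.19474.

0.19474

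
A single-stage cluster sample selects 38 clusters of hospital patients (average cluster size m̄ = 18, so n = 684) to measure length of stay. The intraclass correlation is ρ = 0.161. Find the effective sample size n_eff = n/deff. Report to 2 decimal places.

deff = 1 + (18 − 1)·0.161 = 1 + 2.737 = 3.737.
n_eff = 684 / 3.737 = 183.03.

183.03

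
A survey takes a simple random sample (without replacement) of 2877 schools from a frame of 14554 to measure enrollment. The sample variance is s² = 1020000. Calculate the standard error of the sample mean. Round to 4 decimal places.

16.8657

Under SRS without replacement, Var(ȳ) = (1 − f)·s²/n with f = n/N = 2877/14554 = 0.19767761.
Var(ȳ) = (1 − 0.19767761)·1020000/2877 = 0.80232239·354.53597 = 284.45215.
SE(ȳ) = √(284.45215) = 16.8657.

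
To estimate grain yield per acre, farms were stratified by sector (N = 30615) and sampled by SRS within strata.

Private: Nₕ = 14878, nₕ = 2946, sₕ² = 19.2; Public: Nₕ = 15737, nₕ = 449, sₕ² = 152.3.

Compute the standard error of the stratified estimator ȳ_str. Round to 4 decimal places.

0.2972

Var(ȳ_str) = Σₕ Wₕ²(1 − fₕ)sₕ²/nₕ with Wₕ = Nₕ/N, N = 30615.
Private: Wₕ = 0.48597093; term = 0.48597093²·(1 − 0.19801049)·19.2/2946 = 0.0012344052.
Public: Wₕ = 0.51402907; term = 0.51402907²·(1 − 0.02853149)·152.3/449 = 0.087067817.
Sum = 0.088302222.
SE = √(0.088302222) = 0.2972.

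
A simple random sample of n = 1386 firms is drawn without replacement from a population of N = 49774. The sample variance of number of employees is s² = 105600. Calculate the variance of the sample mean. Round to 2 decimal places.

74.07

Under SRS without replacement, Var(ȳ) = (1 − f)·s²/n with f = n/N = 1386/49774 = 0.02784586.
Var(ȳ) = (1 − 0.02784586)·105600/1386 = 0.97215414·76.190476 = 74.068887.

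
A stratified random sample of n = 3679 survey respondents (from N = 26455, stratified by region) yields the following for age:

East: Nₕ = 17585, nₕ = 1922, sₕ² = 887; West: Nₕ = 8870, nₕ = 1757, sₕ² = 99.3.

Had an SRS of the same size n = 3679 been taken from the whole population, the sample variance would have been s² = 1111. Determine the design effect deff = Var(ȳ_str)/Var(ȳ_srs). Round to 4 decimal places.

0.7182

Var(ȳ_str) = Σ Wₕ²(1−fₕ)sₕ²/nₕ with Wₕ = Nₕ/26455:
  East: (17585/26455)²·(1−1922/17585)·887/1922 = 0.18162349
  West: (8870/26455)²·(1−1757/8870)·99.3/1757 = 0.0050949319
  → Var(ȳ_str) = 0.18671842.
Var(ȳ_srs) = (1 − 3679/26455)·1111/3679 = 0.25998839.
deff = 0.18671842 / 0.25998839 = 0.7182.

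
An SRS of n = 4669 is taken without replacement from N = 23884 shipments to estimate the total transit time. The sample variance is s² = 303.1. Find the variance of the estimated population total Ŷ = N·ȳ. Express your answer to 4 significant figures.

Var(Ŷ) = N²·Var(ȳ) = N²·(1 − n/N)·s²/n.
f = 4669/23884 = 0.19548652; Var(ȳ) = 0.80451348·303.1/4669 = 0.052227037.
Var(Ŷ) = 23884² · 0.052227037 = 2.9792676 × 10^7.

2.979 × 10^7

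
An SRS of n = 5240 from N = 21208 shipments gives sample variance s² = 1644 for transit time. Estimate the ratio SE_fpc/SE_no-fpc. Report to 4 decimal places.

0.8677

f = n/N = 5240/21208 = 0.24707657.
SE_no-fpc = √(s²/n) = 0.56012539; SE_fpc = √((1−f)s²/n) = 0.4860273.
Ratio = √(1−f) = 0.86771160.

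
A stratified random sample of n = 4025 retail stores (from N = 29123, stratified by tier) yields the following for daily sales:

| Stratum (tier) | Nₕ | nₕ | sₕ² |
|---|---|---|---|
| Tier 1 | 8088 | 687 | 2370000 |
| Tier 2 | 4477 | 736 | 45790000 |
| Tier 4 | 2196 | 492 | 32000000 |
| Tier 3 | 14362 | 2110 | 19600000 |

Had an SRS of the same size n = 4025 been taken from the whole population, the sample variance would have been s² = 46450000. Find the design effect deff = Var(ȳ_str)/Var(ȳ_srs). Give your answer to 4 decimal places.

0.3706

Var(ȳ_str) = Σ Wₕ²(1−fₕ)sₕ²/nₕ with Wₕ = Nₕ/29123:
  Tier 1: (8088/29123)²·(1−687/8088)·2370000/687 = 243.47307
  Tier 2: (4477/29123)²·(1−736/4477)·45790000/736 = 1228.5573
  Tier 4: (2196/29123)²·(1−492/2196)·32000000/492 = 286.95552
  Tier 3: (14362/29123)²·(1−2110/14362)·19600000/2110 = 1927.1846
  → Var(ȳ_str) = 3686.1705.
Var(ȳ_srs) = (1 − 4025/29123)·46450000/4025 = 9945.4134.
deff = 3686.1705 / 9945.4134 = 0.3706.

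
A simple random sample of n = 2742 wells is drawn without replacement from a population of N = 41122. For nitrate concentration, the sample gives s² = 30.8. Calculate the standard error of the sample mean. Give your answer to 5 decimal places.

Under SRS without replacement, Var(ȳ) = (1 − f)·s²/n with f = n/N = 2742/41122 = 0.06667964.
Var(ȳ) = (1 − 0.06667964)·30.8/2742 = 0.93332036·0.011232677 = 0.010483686.
SE(ȳ) = √(0.010483686) = 0.10239.

0.10239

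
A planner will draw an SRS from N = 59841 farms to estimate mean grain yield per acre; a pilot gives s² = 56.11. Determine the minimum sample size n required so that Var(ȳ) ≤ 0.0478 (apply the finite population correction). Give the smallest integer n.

1152

Without fpc, n₀ = s²/D = 56.11/0.0478 = 1173.8494.
With fpc, (1 − n/N)·s²/n ≤ D requires n ≥ n₀/(1 + n₀/N) = 1173.8494/(1 + 1173.8494/59841) = 1151.2660.
Rounding up, n = 1152.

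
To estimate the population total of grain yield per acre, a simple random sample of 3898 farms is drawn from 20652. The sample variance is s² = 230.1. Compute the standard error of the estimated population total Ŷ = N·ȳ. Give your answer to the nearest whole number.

Var(Ŷ) = N²·Var(ȳ) = N²·(1 − n/N)·s²/n.
f = 3898/20652 = 0.18874685; Var(ȳ) = 0.81125315·230.1/3898 = 0.047888494.
Var(Ŷ) = 20652² · 0.047888494 = 2.0424687 × 10^7.
SE(Ŷ) = √(2.0424687 × 10^7) = 4519.

4519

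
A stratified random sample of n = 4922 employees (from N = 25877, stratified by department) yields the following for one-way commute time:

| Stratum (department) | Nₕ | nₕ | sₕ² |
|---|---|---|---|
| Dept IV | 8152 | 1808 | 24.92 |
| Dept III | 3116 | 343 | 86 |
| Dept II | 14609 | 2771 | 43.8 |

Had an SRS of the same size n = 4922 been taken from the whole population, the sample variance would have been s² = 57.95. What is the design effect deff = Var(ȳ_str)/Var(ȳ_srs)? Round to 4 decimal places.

0.8792

Var(ȳ_str) = Σ Wₕ²(1−fₕ)sₕ²/nₕ with Wₕ = Nₕ/25877:
  Dept IV: (8152/25877)²·(1−1808/8152)·24.92/1808 = 0.0010645084
  Dept III: (3116/25877)²·(1−343/3116)·86/343 = 0.0032353688
  Dept II: (14609/25877)²·(1−2771/14609)·43.8/2771 = 0.0040823342
  → Var(ȳ_str) = 0.0083822114.
Var(ȳ_srs) = (1 − 4922/25877)·57.95/4922 = 0.0095342288.
deff = 0.0083822114 / 0.0095342288 = 0.8792.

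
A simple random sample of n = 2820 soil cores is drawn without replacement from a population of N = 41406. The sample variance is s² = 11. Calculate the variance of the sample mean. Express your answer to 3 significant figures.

0.00364

Under SRS without replacement, Var(ȳ) = (1 − f)·s²/n with f = n/N = 2820/41406 = 0.06810607.
Var(ȳ) = (1 − 0.06810607)·11/2820 = 0.93189393·0.0039007092 = 0.0036350472.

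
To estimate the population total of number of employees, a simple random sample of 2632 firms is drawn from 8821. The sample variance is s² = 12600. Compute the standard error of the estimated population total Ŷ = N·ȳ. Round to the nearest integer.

Var(Ŷ) = N²·Var(ȳ) = N²·(1 − n/N)·s²/n.
f = 2632/8821 = 0.29837887; Var(ȳ) = 0.70162113·12600/2632 = 3.3588246.
Var(Ŷ) = 8821² · 3.3588246 = 2.6135028 × 10^8.
SE(Ŷ) = √(2.6135028 × 10^8) = 16166.

16166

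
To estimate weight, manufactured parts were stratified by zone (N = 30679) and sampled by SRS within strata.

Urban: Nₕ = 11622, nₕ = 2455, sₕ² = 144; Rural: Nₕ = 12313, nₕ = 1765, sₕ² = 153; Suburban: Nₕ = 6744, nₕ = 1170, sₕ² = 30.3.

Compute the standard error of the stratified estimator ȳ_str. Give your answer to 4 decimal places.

Var(ȳ_str) = Σₕ Wₕ²(1 − fₕ)sₕ²/nₕ with Wₕ = Nₕ/N, N = 30679.
Urban: Wₕ = 0.37882591; term = 0.37882591²·(1 − 0.21123731)·144/2455 = 0.0066395202.
Rural: Wₕ = 0.40134946; term = 0.40134946²·(1 − 0.14334443)·153/1765 = 0.011961849.
Suburban: Wₕ = 0.21982464; term = 0.21982464²·(1 − 0.17348754)·30.3/1170 = 0.0010343295.
Sum = 0.019635699.
SE = √(0.019635699) = 0.1401.

0.1401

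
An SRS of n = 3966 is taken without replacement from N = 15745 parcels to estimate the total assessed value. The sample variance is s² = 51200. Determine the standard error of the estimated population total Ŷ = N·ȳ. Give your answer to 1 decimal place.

Var(Ŷ) = N²·Var(ȳ) = N²·(1 − n/N)·s²/n.
f = 3966/15745 = 0.25188949; Var(ȳ) = 0.74811051·51200/3966 = 9.6579068.
Var(Ŷ) = 15745² · 9.6579068 = 2.3942436 × 10^9.
SE(Ŷ) = √(2.3942436 × 10^9) = 48931.0.

48931.0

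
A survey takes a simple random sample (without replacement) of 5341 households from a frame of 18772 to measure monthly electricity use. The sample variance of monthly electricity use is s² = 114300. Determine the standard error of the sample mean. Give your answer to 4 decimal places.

3.9130

Under SRS without replacement, Var(ȳ) = (1 − f)·s²/n with f = n/N = 5341/18772 = 0.28451950.
Var(ȳ) = (1 − 0.28451950)·114300/5341 = 0.71548050·21.400487 = 15.311631.
SE(ȳ) = √(15.311631) = 3.9130.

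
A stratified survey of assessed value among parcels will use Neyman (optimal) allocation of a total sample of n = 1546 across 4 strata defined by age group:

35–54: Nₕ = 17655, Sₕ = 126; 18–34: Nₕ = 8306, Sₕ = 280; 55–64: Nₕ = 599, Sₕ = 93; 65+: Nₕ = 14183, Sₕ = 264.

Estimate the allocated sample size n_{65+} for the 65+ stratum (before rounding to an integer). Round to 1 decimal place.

Neyman allocation: nₕ = n·NₕSₕ / Σⱼ NⱼSⱼ.
Σ NⱼSⱼ = 17655·126 + 8306·280 + 599·93 + 14183·264 = 8.350229 × 10^6.
n_{65+} = 1546·14183·264 / (8.350229 × 10^6) = 693.2.

693.2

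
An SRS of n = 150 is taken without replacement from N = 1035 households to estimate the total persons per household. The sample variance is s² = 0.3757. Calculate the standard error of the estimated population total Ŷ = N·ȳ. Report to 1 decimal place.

47.9

Var(Ŷ) = N²·Var(ȳ) = N²·(1 − n/N)·s²/n.
f = 150/1035 = 0.14492754; Var(ȳ) = 0.85507246·0.3757/150 = 0.0021416715.
Var(Ŷ) = 1035² · 0.0021416715 = 2294.2121.
SE(Ŷ) = √(2294.2121) = 47.9.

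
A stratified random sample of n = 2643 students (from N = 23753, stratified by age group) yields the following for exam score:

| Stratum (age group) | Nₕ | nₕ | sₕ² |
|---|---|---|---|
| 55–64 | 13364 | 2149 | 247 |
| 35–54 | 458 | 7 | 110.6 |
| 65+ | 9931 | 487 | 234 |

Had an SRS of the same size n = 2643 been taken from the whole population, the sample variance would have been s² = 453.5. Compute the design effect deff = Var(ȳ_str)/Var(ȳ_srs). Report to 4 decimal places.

0.7619

Var(ȳ_str) = Σ Wₕ²(1−fₕ)sₕ²/nₕ with Wₕ = Nₕ/23753:
  55–64: (13364/23753)²·(1−2149/13364)·247/2149 = 0.030532288
  35–54: (458/23753)²·(1−7/458)·110.6/7 = 0.0057844513
  65+: (9931/23753)²·(1−487/9931)·234/487 = 0.079872802
  → Var(ȳ_str) = 0.11618954.
Var(ȳ_srs) = (1 − 2643/23753)·453.5/2643 = 0.15249299.
deff = 0.11618954 / 0.15249299 = 0.7619.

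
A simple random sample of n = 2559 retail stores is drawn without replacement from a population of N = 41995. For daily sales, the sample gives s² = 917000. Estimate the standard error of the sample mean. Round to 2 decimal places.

Under SRS without replacement, Var(ȳ) = (1 − f)·s²/n with f = n/N = 2559/41995 = 0.06093583.
Var(ȳ) = (1 − 0.06093583)·917000/2559 = 0.93906417·358.3431 = 336.50717.
SE(ȳ) = √(336.50717) = 18.34.

18.34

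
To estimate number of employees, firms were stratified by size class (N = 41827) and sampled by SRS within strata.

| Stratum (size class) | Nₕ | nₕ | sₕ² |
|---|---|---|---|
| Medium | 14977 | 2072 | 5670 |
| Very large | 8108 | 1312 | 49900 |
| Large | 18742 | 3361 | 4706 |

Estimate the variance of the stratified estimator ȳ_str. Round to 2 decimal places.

1.73

Var(ȳ_str) = Σₕ Wₕ²(1 − fₕ)sₕ²/nₕ with Wₕ = Nₕ/N, N = 41827.
Medium: Wₕ = 0.35807015; term = 0.35807015²·(1 − 0.13834546)·5670/2072 = 0.3023171.
Very large: Wₕ = 0.19384608; term = 0.19384608²·(1 − 0.16181549)·49900/1312 = 1.1978995.
Large: Wₕ = 0.44808377; term = 0.44808377²·(1 − 0.17932985)·4706/3361 = 0.23071216.
Sum = 1.7309288.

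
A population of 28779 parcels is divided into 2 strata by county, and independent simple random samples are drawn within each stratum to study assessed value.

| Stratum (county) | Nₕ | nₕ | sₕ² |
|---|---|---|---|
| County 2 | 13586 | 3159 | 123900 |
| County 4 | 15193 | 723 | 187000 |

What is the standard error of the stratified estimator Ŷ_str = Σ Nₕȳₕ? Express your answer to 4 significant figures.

249800

Var(Ŷ_str) = Σₕ Nₕ²(1 − fₕ)sₕ²/nₕ.
County 2: 13586²·(1 − 3159/13586)·123900/3159 = 5.5561334 × 10^9.
County 4: 15193²·(1 − 723/15193)·187000/723 = 5.6861116 × 10^10.
Sum = 6.2417249 × 10^10.
SE = √(6.2417249 × 10^10) = 249800.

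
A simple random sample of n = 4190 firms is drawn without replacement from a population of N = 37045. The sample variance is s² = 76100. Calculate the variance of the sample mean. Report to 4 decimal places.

16.1080

Under SRS without replacement, Var(ȳ) = (1 − f)·s²/n with f = n/N = 4190/37045 = 0.11310568.
Var(ȳ) = (1 − 0.11310568)·76100/4190 = 0.88689432·18.162291 = 16.108033.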